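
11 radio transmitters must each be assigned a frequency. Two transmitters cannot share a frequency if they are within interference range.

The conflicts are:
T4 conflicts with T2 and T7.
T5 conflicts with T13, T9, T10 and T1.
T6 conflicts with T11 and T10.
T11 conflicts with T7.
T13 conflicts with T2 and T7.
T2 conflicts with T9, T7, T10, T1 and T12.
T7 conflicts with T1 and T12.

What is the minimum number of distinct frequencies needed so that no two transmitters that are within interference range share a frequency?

3

T4, T2, T7 pairwise conflict, so at least 3 frequencies are needed.
Using 3 frequencies: T4=3, T5=1, T6=1, T11=3, T13=3, T2=1, T9=2, T7=2, T10=2, T1=3, T12=3. No two conflicting transmitters share a frequency.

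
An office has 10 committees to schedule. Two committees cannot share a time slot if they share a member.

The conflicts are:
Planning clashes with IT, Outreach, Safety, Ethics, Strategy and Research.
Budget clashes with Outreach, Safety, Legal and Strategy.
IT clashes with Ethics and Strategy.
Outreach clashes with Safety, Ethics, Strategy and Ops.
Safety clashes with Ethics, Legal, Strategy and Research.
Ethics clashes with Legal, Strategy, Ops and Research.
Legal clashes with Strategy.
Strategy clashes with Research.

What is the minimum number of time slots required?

5

Planning, Outreach, Safety, Ethics, Strategy are mutually in conflict, so at least 5 time slots are needed.
5 time slots suffice: time slot 1 → {Strategy, Ops}; time slot 2 → {Budget, Ethics}; time slot 3 → {IT, Safety}; time slot 4 → {Planning, Legal}; time slot 5 → {Outreach, Research}. No two conflicting committees share a time slot.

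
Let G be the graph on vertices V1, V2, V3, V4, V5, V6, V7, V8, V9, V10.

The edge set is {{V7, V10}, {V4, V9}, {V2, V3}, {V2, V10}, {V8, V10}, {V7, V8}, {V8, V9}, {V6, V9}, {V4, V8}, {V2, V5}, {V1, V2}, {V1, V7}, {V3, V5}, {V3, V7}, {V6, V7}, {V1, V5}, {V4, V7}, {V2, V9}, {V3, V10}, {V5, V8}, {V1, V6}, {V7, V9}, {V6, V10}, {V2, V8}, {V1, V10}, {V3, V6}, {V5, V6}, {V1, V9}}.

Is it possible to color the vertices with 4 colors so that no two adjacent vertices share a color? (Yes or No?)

The chromatic number is 4. V4, V7, V8, V9 are pairwise adjacent (a clique of size 4), so at least 4 colors are needed.
4 colors suffice: V1=yellow, V2=red, V3=yellow, V4=yellow, V5=green, V6=blue, V7=red, V8=blue, V9=green, V10=green.
That is already a proper 4-coloring.

Yes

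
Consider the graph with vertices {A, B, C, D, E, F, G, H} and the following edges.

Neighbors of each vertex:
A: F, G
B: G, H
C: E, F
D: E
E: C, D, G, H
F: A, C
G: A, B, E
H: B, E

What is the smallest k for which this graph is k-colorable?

3

The cycle E-C-F-A-G-E has odd length 5, so it cannot be 2-colored; at least 3 colors are needed.
A valid assignment using 3 colors: A=green, B=red, C=blue, D=blue, E=red, F=red, G=blue, H=blue. Each edge has distinct colors on its endpoints.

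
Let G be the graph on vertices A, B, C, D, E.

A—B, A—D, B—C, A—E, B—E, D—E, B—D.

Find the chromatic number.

A, B, D, E are mutually adjacent (a clique of size 4), so at least 4 colors are needed.
4 colors suffice: A=4, B=1, C=2, D=3, E=2. No two adjacent vertices share a color.

4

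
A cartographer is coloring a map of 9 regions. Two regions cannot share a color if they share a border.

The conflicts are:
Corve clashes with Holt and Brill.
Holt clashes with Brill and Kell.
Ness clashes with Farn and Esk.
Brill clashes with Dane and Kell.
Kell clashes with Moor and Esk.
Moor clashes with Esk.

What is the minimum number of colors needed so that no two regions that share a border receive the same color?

Holt, Brill, Kell pairwise conflict, so at least 3 colors are needed.
3 colors suffice: Corve=1, Holt=3, Ness=1, Brill=2, Dane=1, Farn=2, Kell=1, Moor=3, Esk=2. Each listed conflict is separated.

3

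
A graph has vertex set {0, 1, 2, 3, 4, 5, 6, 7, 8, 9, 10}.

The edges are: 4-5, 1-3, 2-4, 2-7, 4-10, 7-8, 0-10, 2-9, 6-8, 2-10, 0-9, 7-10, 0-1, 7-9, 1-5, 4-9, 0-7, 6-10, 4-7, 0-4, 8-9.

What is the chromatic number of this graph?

4

0, 4, 7, 10 form a clique, so at least 4 colors are needed.
4 colors suffice: color red → {1, 6, 7}; color blue → {3, 4, 8}; color green → {0, 2, 5}; color yellow → {9, 10}. Each edge has distinct colors on its endpoints.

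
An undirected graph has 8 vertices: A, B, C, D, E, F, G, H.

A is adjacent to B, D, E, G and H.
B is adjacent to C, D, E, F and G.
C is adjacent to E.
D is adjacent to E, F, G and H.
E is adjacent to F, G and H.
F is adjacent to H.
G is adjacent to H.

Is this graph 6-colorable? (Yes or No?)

Yes

The chromatic number is 5. A, B, D, E, G are pairwise adjacent (a clique of size 5), so at least 5 colors are needed.
5 colors suffice: color 1 → {E}; color 2 → {B, H}; color 3 → {C, D}; color 4 → {F, G}; color 5 → {A}.
Since 6 ≥ 5, a proper 6-coloring certainly exists.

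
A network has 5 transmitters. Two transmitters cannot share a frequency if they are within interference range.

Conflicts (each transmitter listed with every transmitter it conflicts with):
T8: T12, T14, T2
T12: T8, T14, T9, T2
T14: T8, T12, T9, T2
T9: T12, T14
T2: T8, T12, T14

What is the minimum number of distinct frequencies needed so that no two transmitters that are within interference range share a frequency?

T8, T12, T14, T2 all conflict with each other, so at least 4 frequencies are needed.
A valid assignment using 4 frequencies: T8=4, T12=1, T14=2, T9=3, T2=3. Every pair that conflicts lands in different frequencies.

4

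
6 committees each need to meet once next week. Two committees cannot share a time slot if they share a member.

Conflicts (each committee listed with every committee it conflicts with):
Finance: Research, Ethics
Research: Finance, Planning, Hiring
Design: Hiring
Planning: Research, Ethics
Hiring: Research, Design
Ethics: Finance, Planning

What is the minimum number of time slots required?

2

Planning and Ethics conflict, so at least 2 time slots are needed.
2 time slots suffice: time slot 1 → {Research, Design, Ethics}; time slot 2 → {Finance, Planning, Hiring}. No two conflicting committees share a time slot.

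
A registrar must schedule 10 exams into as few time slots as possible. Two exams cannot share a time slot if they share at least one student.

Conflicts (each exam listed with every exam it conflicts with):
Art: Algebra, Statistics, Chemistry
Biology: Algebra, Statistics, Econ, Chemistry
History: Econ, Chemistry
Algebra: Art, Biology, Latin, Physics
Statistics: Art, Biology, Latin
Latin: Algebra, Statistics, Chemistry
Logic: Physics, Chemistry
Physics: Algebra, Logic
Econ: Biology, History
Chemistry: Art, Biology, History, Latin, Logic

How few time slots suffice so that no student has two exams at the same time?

3

The cycle Algebra-Art-Chemistry-Logic-Physics-Algebra has odd length 5, so it cannot be 2-colored; at least 3 time slots are needed.
A valid assignment using 3 time slots: Art=2, Biology=2, History=2, Algebra=1, Statistics=1, Latin=2, Logic=3, Physics=2, Econ=1, Chemistry=1. Every pair that conflicts lands in different time slots.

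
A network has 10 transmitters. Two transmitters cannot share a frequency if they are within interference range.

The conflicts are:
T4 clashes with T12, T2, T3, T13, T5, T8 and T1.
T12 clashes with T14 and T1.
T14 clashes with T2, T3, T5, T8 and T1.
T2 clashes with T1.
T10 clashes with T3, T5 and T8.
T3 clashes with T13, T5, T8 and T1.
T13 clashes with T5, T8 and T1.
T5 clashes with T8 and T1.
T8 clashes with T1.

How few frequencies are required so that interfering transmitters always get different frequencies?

T4, T3, T13, T5, T8, T1 all conflict with each other, so at least 6 frequencies are needed.
6 frequencies suffice: T4=4, T12=2, T14=4, T2=2, T10=1, T3=5, T13=6, T5=3, T8=2, T1=1. No two conflicting transmitters share a frequency.

6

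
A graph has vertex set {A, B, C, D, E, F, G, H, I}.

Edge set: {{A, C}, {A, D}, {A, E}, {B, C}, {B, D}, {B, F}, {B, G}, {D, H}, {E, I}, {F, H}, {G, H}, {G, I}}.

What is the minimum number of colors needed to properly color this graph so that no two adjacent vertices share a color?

2

E and I are adjacent, so at least 2 colors are needed.
2 colors suffice: A=1, B=1, C=2, D=2, E=2, F=2, G=2, H=1, I=1. Each edge has distinct colors on its endpoints.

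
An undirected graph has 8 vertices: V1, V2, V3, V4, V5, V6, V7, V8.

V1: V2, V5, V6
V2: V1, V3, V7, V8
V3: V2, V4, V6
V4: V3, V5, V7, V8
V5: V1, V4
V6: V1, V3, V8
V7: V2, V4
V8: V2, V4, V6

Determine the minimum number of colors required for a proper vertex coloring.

The cycle V2-V7-V4-V5-V1-V2 has odd length 5, so it cannot be 2-colored; at least 3 colors are needed.
One proper 3-coloring: V1=2, V2=1, V3=2, V4=1, V5=3, V6=1, V7=2, V8=2. No two adjacent vertices share a color.

3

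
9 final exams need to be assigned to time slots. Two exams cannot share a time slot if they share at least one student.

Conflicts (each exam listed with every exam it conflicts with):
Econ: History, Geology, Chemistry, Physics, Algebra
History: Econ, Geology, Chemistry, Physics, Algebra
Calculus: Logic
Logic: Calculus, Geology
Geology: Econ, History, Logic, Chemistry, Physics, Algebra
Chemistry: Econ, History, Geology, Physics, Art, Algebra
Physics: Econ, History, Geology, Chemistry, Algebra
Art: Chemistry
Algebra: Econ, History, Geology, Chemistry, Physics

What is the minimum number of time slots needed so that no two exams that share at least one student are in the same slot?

6

Econ, History, Geology, Chemistry, Physics, Algebra all conflict with each other, so at least 6 time slots are needed.
6 time slots suffice: time slot 1 → {Logic, Chemistry}; time slot 2 → {Calculus, Geology, Art}; time slot 3 → {Algebra}; time slot 4 → {History}; time slot 5 → {Econ}; time slot 6 → {Physics}. No two conflicting exams share a time slot.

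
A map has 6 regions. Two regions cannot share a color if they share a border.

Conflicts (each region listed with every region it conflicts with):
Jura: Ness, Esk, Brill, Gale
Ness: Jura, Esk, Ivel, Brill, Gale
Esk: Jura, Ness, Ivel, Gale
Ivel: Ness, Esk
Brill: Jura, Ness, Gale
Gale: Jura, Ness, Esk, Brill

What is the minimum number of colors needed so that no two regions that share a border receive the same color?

4

Jura, Ness, Brill, Gale pairwise conflict, so at least 4 colors are needed.
4 colors suffice: color 1 → {Ness}; color 2 → {Jura, Ivel}; color 3 → {Esk, Brill}; color 4 → {Gale}. Each listed conflict is separated.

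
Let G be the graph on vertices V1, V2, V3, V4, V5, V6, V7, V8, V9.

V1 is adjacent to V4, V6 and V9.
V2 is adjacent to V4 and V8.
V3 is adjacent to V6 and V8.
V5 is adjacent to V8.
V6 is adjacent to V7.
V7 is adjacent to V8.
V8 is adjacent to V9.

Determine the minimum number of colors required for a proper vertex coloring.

The cycle V8-V2-V4-V1-V9-V8 has odd length 5, so it cannot be 2-colored; at least 3 colors are needed.
3 colors suffice: V1=2, V2=2, V3=2, V4=1, V5=2, V6=1, V7=2, V8=1, V9=3. Each edge has distinct colors on its endpoints.

3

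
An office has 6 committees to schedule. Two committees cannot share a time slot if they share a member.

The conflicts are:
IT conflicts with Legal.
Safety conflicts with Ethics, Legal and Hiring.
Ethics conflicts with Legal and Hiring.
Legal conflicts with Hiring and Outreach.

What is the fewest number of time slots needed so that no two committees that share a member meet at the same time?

4

Safety, Ethics, Legal, Hiring are mutually in conflict, so at least 4 time slots are needed.
4 time slots suffice: IT=2, Safety=2, Ethics=3, Legal=1, Hiring=4, Outreach=2. No two conflicting committees share a time slot.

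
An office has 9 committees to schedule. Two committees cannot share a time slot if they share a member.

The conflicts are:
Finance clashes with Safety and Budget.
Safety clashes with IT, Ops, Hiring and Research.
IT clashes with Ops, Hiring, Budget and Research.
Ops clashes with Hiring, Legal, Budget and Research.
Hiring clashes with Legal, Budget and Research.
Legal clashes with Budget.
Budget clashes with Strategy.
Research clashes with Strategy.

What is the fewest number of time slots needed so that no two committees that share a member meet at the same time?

5

Safety, IT, Ops, Hiring, Research pairwise conflict, so at least 5 time slots are needed.
5 time slots suffice: Finance=1, Safety=4, IT=5, Ops=3, Hiring=1, Legal=4, Budget=2, Research=2, Strategy=1. Each listed conflict is separated.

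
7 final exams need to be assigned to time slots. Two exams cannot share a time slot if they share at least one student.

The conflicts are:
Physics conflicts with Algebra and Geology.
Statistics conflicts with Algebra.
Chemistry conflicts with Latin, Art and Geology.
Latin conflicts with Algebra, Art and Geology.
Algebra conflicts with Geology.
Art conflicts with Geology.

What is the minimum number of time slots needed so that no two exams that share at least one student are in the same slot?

4

Chemistry, Latin, Art, Geology are mutually in conflict, so at least 4 time slots are needed.
Using 4 time slots: Physics=3, Statistics=1, Chemistry=4, Latin=3, Algebra=2, Art=2, Geology=1. No two conflicting exams share a time slot.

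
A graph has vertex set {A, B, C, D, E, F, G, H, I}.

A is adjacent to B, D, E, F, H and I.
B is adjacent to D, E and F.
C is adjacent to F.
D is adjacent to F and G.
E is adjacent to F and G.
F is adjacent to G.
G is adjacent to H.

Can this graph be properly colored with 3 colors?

A, B, E, F form a clique, so at least 4 colors are needed.
So 3 colors are not enough.

No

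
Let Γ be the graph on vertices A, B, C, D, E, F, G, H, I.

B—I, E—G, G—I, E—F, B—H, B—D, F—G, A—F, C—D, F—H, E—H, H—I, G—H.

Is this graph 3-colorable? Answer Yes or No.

E, F, G, H are pairwise adjacent (a clique of size 4), so at least 4 colors are needed.
So 3 colors are not enough.

No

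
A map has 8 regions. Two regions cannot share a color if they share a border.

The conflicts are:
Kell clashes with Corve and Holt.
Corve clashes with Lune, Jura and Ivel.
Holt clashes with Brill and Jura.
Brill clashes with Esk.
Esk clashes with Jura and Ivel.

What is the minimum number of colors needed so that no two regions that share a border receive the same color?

2

Corve and Lune conflict, so at least 2 colors are needed.
A valid assignment using 2 colors: Kell=2, Corve=1, Holt=1, Brill=2, Lune=2, Esk=1, Jura=2, Ivel=2. Every pair that conflicts lands in different colors.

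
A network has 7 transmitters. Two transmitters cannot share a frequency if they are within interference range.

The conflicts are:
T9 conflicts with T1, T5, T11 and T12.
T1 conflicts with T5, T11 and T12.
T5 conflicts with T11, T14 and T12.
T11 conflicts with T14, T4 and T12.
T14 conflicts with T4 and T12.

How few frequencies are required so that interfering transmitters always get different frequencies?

T9, T1, T5, T11, T12 all conflict with each other, so at least 5 frequencies are needed.
5 frequencies suffice: T9=5, T1=4, T5=2, T11=1, T14=4, T4=2, T12=3. Each listed conflict is separated.

5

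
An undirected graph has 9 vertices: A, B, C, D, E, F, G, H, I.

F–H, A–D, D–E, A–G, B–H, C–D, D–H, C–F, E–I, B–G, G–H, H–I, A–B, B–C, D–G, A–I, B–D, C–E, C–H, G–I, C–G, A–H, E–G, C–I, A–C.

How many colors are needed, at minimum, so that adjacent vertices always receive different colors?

A, B, C, D, G, H are pairwise adjacent (a clique of size 6), so at least 6 colors are needed.
One proper 6-coloring: A=4, B=6, C=1, D=5, E=2, F=3, G=3, H=2, I=5. No two adjacent vertices share a color.

6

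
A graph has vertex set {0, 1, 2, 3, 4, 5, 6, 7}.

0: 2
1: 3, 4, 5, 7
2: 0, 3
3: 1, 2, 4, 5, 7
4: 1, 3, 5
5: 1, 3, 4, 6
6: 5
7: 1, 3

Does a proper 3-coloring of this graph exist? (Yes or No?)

1, 3, 4, 5 are mutually adjacent (a clique of size 4), so at least 4 colors are needed.
So 3 colors are not enough.

No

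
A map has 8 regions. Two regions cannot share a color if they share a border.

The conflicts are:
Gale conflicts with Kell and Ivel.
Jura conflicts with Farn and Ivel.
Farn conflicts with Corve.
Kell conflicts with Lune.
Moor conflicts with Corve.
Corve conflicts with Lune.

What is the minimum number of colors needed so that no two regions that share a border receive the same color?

The cycle Lune-Kell-Gale-Ivel-Jura-Farn-Corve-Lune has odd length 7, so it cannot be 2-colored; at least 3 colors are needed.
One proper 3-coloring: Gale=2, Jura=2, Farn=3, Kell=1, Ivel=1, Moor=2, Corve=1, Lune=2. Every pair that conflicts lands in different colors.

3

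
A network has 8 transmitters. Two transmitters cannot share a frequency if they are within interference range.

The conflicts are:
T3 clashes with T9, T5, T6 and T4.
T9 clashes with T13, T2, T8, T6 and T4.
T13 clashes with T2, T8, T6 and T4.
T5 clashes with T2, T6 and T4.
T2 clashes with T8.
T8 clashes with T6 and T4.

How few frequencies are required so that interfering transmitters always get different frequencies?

4

T9, T13, T8, T4 pairwise conflict, so at least 4 frequencies are needed.
4 frequencies suffice: frequency 1 → {T9, T5}; frequency 2 → {T2, T6, T4}; frequency 3 → {T3, T8}; frequency 4 → {T13}. Each listed conflict is separated.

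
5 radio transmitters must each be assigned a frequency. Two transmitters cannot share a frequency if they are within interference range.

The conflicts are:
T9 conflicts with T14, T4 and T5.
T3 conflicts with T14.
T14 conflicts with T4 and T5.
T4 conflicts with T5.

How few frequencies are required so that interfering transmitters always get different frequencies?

T9, T14, T4, T5 all conflict with each other, so at least 4 frequencies are needed.
Using 4 frequencies: T9=2, T3=2, T14=1, T4=3, T5=4. Every pair that conflicts lands in different frequencies.

4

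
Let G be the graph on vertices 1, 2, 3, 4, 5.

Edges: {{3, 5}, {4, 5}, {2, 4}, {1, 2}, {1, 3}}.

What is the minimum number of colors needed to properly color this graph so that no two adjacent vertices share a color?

3

The cycle 5-3-1-2-4-5 has odd length 5, so it cannot be 2-colored; at least 3 colors are needed.
3 colors suffice: color a → {1, 5}; color b → {3, 4}; color c → {2}. Each edge has distinct colors on its endpoints.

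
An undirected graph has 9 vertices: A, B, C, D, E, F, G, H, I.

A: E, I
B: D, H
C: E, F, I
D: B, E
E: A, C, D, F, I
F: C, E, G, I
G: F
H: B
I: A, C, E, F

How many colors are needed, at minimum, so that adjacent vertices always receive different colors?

4

C, E, F, I form a clique, so at least 4 colors are needed.
4 colors suffice: color 1 → {B, E, G}; color 2 → {A, D, F, H}; color 3 → {I}; color 4 → {C}. Every edge joins two different colors.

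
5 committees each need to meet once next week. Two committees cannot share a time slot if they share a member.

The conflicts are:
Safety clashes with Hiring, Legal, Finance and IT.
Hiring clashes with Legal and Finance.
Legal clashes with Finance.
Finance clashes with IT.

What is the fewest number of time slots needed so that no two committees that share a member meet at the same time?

Safety, Hiring, Legal, Finance pairwise conflict, so at least 4 time slots are needed.
4 time slots suffice: Safety=2, Hiring=3, Legal=4, Finance=1, IT=3. Each listed conflict is separated.

4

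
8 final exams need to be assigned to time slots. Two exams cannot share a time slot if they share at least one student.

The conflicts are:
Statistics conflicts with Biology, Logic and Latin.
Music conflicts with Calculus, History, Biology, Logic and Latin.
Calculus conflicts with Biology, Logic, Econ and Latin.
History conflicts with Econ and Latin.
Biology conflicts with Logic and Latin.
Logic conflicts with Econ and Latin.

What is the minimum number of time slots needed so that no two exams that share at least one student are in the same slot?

5

Music, Calculus, Biology, Logic, Latin all conflict with each other, so at least 5 time slots are needed.
Using 5 time slots: Statistics=3, Music=3, Calculus=4, History=1, Biology=5, Logic=1, Econ=2, Latin=2. Every pair that conflicts lands in different time slots.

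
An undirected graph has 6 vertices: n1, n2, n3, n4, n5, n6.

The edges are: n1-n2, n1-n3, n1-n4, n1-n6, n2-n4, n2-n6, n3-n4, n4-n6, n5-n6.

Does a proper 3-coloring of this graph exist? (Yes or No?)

No

n1, n2, n4, n6 form a clique, so at least 4 colors are needed.
So 3 colors are not enough.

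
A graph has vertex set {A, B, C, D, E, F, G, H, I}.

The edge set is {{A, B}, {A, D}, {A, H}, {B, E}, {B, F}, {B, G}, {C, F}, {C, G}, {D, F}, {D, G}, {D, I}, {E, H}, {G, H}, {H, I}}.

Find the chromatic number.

2

A and H are adjacent, so at least 2 colors are needed.
2 colors suffice: color 1 → {B, C, D, H}; color 2 → {A, E, F, G, I}. Every edge joins two different colors.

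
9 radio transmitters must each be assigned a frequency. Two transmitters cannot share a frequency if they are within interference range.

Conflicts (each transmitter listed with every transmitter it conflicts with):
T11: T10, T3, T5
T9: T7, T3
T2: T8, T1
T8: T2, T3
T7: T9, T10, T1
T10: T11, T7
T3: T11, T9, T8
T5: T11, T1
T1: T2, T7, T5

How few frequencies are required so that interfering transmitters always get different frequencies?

The cycle T5-T1-T7-T10-T11-T5 has odd length 5, so it cannot be 2-colored; at least 3 frequencies are needed.
3 frequencies suffice: T11=1, T9=3, T2=1, T8=3, T7=1, T10=2, T3=2, T5=3, T1=2. Every pair that conflicts lands in different frequencies.

3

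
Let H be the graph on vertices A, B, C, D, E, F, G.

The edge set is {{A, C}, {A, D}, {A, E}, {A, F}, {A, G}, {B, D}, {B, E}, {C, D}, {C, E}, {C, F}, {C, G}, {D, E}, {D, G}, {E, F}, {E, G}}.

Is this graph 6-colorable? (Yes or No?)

Yes

The chromatic number is 5. A, C, D, E, G form a clique, so at least 5 colors are needed.
A valid assignment using 5 colors: A=3, B=2, C=2, D=4, E=1, F=4, G=5.
Since 6 ≥ 5, a proper 6-coloring certainly exists.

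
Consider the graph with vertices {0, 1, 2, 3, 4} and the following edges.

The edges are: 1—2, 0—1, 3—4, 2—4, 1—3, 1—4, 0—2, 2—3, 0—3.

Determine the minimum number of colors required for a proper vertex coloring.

1, 2, 3, 4 form a clique, so at least 4 colors are needed.
4 colors suffice: color a → {1}; color b → {3}; color c → {2}; color d → {0, 4}. Every edge joins two different colors.

4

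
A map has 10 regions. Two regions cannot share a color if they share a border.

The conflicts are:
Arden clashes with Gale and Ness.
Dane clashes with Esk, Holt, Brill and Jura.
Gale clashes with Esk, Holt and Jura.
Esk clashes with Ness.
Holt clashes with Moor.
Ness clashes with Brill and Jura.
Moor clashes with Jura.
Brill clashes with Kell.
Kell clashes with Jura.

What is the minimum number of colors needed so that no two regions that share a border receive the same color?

2

Dane and Jura conflict, so at least 2 colors are needed.
One proper 2-coloring: Arden=1, Dane=2, Gale=2, Esk=1, Holt=1, Ness=2, Moor=2, Brill=1, Kell=2, Jura=1. No two conflicting regions share a color.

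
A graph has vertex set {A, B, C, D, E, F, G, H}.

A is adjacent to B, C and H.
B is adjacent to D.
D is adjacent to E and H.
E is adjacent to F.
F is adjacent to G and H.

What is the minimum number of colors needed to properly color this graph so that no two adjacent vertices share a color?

2

D and H are adjacent, so at least 2 colors are needed.
A valid assignment using 2 colors: A=1, B=2, C=2, D=1, E=2, F=1, G=2, H=2. No two adjacent vertices share a color.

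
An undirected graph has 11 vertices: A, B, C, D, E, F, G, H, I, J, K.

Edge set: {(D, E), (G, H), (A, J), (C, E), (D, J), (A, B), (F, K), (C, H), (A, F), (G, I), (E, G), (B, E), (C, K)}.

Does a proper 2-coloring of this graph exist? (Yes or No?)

The cycle A-B-E-D-J-A has odd length 5, so it cannot be 2-colored; at least 3 colors are needed.
So 2 colors are not enough.

No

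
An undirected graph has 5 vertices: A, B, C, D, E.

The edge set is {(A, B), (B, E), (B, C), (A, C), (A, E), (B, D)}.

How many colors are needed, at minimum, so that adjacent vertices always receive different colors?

3

A, B, E are pairwise adjacent, so at least 3 colors are needed.
3 colors suffice: color 1 → {B}; color 2 → {A, D}; color 3 → {C, E}. Every edge joins two different colors.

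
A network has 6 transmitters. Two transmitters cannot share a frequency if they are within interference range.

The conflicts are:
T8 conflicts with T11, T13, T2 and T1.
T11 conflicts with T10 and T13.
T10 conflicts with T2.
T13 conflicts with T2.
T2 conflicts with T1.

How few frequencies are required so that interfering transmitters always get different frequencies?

T8, T2, T1 all conflict with each other, so at least 3 frequencies are needed.
3 frequencies suffice: frequency 1 → {T11, T2}; frequency 2 → {T8, T10}; frequency 3 → {T13, T1}. No two conflicting transmitters share a frequency.

3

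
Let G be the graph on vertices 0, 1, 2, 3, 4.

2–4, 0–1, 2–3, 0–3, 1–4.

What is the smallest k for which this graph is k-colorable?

The cycle 4-2-3-0-1-4 has odd length 5, so it cannot be 2-colored; at least 3 colors are needed.
One proper 3-coloring: 0=b, 1=a, 2=b, 3=a, 4=c. Every edge joins two different colors.

3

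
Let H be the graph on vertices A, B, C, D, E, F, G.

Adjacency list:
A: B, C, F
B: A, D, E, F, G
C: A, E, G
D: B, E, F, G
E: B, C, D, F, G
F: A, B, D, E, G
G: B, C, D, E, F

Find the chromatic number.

5

B, D, E, F, G form a clique, so at least 5 colors are needed.
A valid assignment using 5 colors: A=blue, B=red, C=red, D=purple, E=blue, F=yellow, G=green. No two adjacent vertices share a color.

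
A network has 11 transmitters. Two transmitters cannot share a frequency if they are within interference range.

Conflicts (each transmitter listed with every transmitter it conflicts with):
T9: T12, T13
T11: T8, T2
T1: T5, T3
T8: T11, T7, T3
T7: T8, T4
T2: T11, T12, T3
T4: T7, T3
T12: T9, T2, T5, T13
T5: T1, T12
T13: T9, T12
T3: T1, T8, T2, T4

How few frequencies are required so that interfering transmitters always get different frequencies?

3

T9, T12, T13 pairwise conflict, so at least 3 frequencies are needed.
3 frequencies suffice: frequency 1 → {T11, T7, T12, T3}; frequency 2 → {T9, T8, T2, T4, T5}; frequency 3 → {T1, T13}. No two conflicting transmitters share a frequency.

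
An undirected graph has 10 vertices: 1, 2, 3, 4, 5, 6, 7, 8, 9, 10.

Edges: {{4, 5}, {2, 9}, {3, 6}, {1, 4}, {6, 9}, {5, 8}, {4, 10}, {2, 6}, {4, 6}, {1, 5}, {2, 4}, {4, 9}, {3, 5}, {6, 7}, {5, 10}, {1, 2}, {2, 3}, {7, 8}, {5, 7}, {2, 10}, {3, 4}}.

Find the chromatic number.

2, 3, 4, 6 form a clique, so at least 4 colors are needed.
4 colors suffice: color red → {4, 7}; color blue → {2, 5}; color green → {1, 6, 8, 10}; color yellow → {3, 9}. Every edge joins two different colors.

4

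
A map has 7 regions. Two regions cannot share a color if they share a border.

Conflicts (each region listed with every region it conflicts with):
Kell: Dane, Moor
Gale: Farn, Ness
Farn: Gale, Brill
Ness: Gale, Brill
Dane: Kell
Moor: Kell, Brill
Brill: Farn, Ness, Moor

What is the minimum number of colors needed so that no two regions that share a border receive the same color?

Gale and Ness conflict, so at least 2 colors are needed.
One proper 2-coloring: Kell=1, Gale=1, Farn=2, Ness=2, Dane=2, Moor=2, Brill=1. No two conflicting regions share a color.

2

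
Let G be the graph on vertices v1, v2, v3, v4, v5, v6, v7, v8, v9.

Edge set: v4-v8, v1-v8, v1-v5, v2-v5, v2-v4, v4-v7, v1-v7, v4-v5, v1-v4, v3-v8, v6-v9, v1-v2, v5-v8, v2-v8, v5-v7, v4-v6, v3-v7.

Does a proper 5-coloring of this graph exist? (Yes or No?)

Yes

The chromatic number is 5. v1, v2, v4, v5, v8 form a clique, so at least 5 colors are needed.
5 colors suffice: color red → {v3, v4, v9}; color blue → {v5, v6}; color green → {v7, v8}; color yellow → {v1}; color purple → {v2}.
That is already a proper 5-coloring.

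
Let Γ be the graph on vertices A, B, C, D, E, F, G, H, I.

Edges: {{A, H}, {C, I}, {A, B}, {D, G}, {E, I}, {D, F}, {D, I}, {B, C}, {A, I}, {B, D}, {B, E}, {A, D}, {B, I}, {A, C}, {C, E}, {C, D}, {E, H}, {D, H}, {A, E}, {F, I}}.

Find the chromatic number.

A, B, C, D, I are mutually adjacent (a clique of size 5), so at least 5 colors are needed.
5 colors suffice: A=3, B=4, C=5, D=1, E=1, F=3, G=2, H=2, I=2. Every edge joins two different colors.

5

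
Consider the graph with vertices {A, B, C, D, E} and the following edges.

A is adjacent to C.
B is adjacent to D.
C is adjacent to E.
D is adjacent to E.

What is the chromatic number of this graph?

B and D are adjacent, so at least 2 colors are needed.
2 colors suffice: A=2, B=2, C=1, D=1, E=2. Each edge has distinct colors on its endpoints.

2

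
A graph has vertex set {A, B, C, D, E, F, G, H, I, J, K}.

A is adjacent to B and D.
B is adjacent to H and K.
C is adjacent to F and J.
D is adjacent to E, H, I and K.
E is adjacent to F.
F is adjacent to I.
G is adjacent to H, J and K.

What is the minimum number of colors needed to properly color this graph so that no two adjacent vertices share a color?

The cycle K-G-J-C-F-E-D-K has odd length 7, so it cannot be 2-colored; at least 3 colors are needed.
3 colors suffice: A=2, B=1, C=2, D=1, E=2, F=1, G=1, H=2, I=2, J=3, K=2. Each edge has distinct colors on its endpoints.

3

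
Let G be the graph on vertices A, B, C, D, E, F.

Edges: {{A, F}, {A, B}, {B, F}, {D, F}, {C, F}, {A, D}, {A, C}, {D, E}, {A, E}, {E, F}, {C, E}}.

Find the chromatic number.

A, C, E, F are mutually adjacent (a clique of size 4), so at least 4 colors are needed.
A valid assignment using 4 colors: A=blue, B=green, C=yellow, D=yellow, E=green, F=red. Every edge joins two different colors.

4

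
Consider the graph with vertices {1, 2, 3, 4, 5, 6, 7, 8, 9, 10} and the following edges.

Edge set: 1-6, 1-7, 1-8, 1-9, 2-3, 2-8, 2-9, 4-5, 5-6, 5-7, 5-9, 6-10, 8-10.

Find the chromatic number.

2

2 and 8 are adjacent, so at least 2 colors are needed.
2 colors suffice: color a → {1, 2, 5, 10}; color b → {3, 4, 6, 7, 8, 9}. No two adjacent vertices share a color.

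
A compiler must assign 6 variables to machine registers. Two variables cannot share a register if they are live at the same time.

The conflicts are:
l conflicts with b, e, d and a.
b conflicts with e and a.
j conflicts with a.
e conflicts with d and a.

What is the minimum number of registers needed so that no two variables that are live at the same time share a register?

4

l, b, e, a all conflict with each other, so at least 4 registers are needed.
Using 4 registers: l=3, b=4, j=2, e=2, d=1, a=1. No two conflicting variables share a register.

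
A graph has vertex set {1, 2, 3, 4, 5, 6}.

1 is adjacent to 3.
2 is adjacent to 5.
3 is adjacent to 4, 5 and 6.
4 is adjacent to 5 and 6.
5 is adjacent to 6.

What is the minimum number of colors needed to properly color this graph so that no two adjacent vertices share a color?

4

3, 4, 5, 6 are pairwise adjacent (a clique of size 4), so at least 4 colors are needed.
4 colors suffice: 1=b, 2=a, 3=a, 4=c, 5=b, 6=d. Each edge has distinct colors on its endpoints.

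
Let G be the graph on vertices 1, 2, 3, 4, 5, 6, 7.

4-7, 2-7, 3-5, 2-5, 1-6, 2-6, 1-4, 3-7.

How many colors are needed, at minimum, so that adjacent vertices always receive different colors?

The cycle 1-6-2-7-4-1 has odd length 5, so it cannot be 2-colored; at least 3 colors are needed.
3 colors suffice: color a → {1, 2, 3}; color b → {5, 6, 7}; color c → {4}. Each edge has distinct colors on its endpoints.

3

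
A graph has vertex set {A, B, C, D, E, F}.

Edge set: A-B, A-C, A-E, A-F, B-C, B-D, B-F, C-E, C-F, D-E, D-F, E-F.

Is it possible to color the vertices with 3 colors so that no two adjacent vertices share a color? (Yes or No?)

No

A, C, E, F are mutually adjacent (a clique of size 4), so at least 4 colors are needed.
So 3 colors are not enough.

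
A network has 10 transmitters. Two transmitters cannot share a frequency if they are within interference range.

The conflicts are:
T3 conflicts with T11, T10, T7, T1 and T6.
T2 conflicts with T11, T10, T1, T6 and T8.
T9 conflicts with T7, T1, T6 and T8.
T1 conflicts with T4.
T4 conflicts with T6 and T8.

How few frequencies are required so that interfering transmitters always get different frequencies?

2

T3 and T11 conflict, so at least 2 frequencies are needed.
2 frequencies suffice: frequency 1 → {T3, T2, T9, T4}; frequency 2 → {T11, T10, T7, T1, T6, T8}. Every pair that conflicts lands in different frequencies.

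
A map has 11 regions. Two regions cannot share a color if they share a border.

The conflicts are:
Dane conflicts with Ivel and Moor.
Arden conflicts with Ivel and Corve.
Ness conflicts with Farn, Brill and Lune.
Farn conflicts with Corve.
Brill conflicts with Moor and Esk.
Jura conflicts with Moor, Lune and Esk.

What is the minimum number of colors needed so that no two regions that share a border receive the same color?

3

The cycle Jura-Lune-Ness-Brill-Moor-Jura has odd length 5, so it cannot be 2-colored; at least 3 colors are needed.
A valid assignment using 3 colors: Dane=1, Arden=1, Ness=1, Farn=2, Ivel=2, Brill=3, Jura=1, Moor=2, Corve=3, Lune=2, Esk=2. No two conflicting regions share a color.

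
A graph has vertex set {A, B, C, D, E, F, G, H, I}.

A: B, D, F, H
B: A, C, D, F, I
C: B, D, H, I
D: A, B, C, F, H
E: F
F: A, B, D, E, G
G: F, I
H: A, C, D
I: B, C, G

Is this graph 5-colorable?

Yes

The chromatic number is 4. A, B, D, F are pairwise adjacent (a clique of size 4), so at least 4 colors are needed.
4 colors suffice: color 1 → {C, F}; color 2 → {D, E, I}; color 3 → {B, G, H}; color 4 → {A}.
Since 5 ≥ 4, a proper 5-coloring certainly exists.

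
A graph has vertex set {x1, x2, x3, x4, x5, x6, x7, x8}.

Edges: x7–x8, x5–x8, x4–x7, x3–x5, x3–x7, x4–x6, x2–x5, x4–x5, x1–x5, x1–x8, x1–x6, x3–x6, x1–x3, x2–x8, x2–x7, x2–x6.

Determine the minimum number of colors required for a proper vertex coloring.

x2, x7, x8 are mutually adjacent, so at least 3 colors are needed.
3 colors suffice: color 1 → {x5, x6, x7}; color 2 → {x1, x2, x4}; color 3 → {x3, x8}. No two adjacent vertices share a color.

3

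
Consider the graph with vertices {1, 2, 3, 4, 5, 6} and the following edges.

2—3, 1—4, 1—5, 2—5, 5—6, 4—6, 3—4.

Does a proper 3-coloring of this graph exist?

The chromatic number is 3. The cycle 3-4-1-5-2-3 has odd length 5, so it cannot be 2-colored; at least 3 colors are needed.
A valid assignment using 3 colors: 1=b, 2=b, 3=c, 4=a, 5=a, 6=b.
That is already a proper 3-coloring.

Yes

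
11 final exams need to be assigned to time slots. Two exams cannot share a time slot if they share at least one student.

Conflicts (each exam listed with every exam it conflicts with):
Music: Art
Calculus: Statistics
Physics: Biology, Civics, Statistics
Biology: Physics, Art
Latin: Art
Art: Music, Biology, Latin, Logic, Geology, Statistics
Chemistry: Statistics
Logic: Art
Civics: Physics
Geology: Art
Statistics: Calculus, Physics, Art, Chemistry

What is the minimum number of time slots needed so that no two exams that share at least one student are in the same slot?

Physics and Civics conflict, so at least 2 time slots are needed.
2 time slots suffice: time slot 1 → {Calculus, Physics, Art, Chemistry}; time slot 2 → {Music, Biology, Latin, Logic, Civics, Geology, Statistics}. Each listed conflict is separated.

2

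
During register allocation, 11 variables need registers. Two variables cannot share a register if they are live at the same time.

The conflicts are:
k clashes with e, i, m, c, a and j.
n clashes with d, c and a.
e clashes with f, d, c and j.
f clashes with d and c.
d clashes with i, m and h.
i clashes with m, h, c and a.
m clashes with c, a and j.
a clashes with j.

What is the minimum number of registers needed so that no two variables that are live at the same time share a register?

k, i, m, a pairwise conflict, so at least 4 registers are needed.
4 registers suffice: register 1 → {k, d}; register 2 → {n, e, m, h}; register 3 → {f, i, j}; register 4 → {c, a}. Every pair that conflicts lands in different registers.

4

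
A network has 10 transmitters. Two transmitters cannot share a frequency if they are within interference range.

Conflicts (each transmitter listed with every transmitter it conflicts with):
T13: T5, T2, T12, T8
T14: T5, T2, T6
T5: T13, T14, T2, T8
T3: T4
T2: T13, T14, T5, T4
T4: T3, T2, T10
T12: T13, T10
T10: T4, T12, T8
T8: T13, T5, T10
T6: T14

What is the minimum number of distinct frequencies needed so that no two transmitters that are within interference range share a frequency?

3

T13, T5, T2 all conflict with each other, so at least 3 frequencies are needed.
Using 3 frequencies: T13=3, T14=3, T5=2, T3=1, T2=1, T4=3, T12=1, T10=2, T8=1, T6=1. Each listed conflict is separated.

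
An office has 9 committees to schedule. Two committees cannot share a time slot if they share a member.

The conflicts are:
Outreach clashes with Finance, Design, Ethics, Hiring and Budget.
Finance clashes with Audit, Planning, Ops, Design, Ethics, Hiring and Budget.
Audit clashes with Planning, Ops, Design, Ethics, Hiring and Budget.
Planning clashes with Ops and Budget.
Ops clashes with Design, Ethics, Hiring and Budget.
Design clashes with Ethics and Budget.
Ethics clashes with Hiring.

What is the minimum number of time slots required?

5

Finance, Audit, Ops, Design, Ethics pairwise conflict, so at least 5 time slots are needed.
5 time slots suffice: time slot 1 → {Finance}; time slot 2 → {Outreach, Ops}; time slot 3 → {Audit}; time slot 4 → {Planning, Design, Hiring}; time slot 5 → {Ethics, Budget}. Each listed conflict is separated.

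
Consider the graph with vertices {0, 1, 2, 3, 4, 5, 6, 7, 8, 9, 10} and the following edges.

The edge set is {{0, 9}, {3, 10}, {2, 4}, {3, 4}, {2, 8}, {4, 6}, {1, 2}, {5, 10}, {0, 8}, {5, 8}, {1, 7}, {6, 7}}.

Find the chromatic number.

The cycle 4-2-1-7-6-4 has odd length 5, so it cannot be 2-colored; at least 3 colors are needed.
A valid assignment using 3 colors: 0=a, 1=b, 2=a, 3=c, 4=b, 5=c, 6=a, 7=c, 8=b, 9=b, 10=a. Each edge has distinct colors on its endpoints.

3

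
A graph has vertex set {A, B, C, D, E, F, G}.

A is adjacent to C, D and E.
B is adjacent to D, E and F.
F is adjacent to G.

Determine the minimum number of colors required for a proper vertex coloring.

2

B and F are adjacent, so at least 2 colors are needed.
2 colors suffice: A=1, B=1, C=2, D=2, E=2, F=2, G=1. Every edge joins two different colors.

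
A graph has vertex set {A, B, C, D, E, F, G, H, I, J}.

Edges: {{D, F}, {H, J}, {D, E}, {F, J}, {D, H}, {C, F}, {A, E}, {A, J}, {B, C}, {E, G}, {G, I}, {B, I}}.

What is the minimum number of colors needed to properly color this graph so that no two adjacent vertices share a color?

3

The cycle H-D-E-A-J-H has odd length 5, so it cannot be 2-colored; at least 3 colors are needed.
3 colors suffice: color 1 → {B, E, F, H}; color 2 → {C, D, G, J}; color 3 → {A, I}. Each edge has distinct colors on its endpoints.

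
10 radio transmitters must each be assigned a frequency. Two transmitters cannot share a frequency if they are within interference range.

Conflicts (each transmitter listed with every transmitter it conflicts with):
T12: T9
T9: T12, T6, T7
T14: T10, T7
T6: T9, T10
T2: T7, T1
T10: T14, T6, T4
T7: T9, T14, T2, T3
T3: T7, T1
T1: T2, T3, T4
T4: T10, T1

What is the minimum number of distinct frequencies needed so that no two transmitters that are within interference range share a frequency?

3

The cycle T14-T7-T9-T6-T10-T14 has odd length 5, so it cannot be 2-colored; at least 3 frequencies are needed.
A valid assignment using 3 frequencies: T12=1, T9=2, T14=2, T6=3, T2=2, T10=1, T7=1, T3=2, T1=1, T4=2. No two conflicting transmitters share a frequency.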